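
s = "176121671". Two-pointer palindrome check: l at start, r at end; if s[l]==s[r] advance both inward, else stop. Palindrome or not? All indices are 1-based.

palindrome

l=1 r=9: '1'=='1', l++,r--
l=2 r=8: '7'=='7', l++,r--
l=3 r=7: '6'=='6', l++,r--
l=4 r=6: '1'=='1', l++,r--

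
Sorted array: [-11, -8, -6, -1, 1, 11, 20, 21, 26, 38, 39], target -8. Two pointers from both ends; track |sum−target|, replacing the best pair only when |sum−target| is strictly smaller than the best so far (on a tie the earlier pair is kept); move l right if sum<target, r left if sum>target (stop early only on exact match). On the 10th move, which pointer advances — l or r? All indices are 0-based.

[0,10] -11+39=28 d=36 * → r--
[0,9] -11+38=27 d=35 * → r--
[0,8] -11+26=15 d=23 * → r--
[0,7] -11+21=10 d=18 * → r--
[0,6] -11+20=9 d=17 * → r--
[0,5] -11+11=0 d=8 * → r--
[0,4] -11+1=-10 d=2 * → l++
[1,4] -8+1=-7 d=1 * → r--
[1,3] -8+-1=-9 d=1 → l++
[2,3] -6+-1=-7 d=1 → r--

r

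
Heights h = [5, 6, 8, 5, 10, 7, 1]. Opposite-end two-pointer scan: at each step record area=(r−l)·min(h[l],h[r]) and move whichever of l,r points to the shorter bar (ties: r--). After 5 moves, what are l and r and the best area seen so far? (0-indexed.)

l=3, r=4, best area=25

l=0 r=6: min(5,1)*6=6 best=6 *, r--
l=0 r=5: min(5,7)*5=25 best=25 *, l++
l=1 r=5: min(6,7)*4=24 best=25, l++
l=2 r=5: min(8,7)*3=21 best=25, r--
l=2 r=4: min(8,10)*2=16 best=25, l++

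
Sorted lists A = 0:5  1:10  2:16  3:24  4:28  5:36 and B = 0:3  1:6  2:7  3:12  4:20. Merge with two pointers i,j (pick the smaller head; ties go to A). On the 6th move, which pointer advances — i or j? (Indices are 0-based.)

[i=0,j=0] A[i]=5>B[j]=3 take 3 → j++
[i=0,j=1] A[i]=5<=B[j]=6 take 5 → i++
[i=1,j=1] A[i]=10>B[j]=6 take 6 → j++
[i=1,j=2] A[i]=10>B[j]=7 take 7 → j++
[i=1,j=3] A[i]=10<=B[j]=12 take 10 → i++
[i=2,j=3] A[i]=16>B[j]=12 take 12 → j++

j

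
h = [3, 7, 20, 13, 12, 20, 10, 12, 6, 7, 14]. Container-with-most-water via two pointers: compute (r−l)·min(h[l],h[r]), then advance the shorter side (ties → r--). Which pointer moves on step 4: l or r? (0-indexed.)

l=0 r=10: min(3,14)*10=30 best=30 *, l++
l=1 r=10: min(7,14)*9=63 best=63 *, l++
l=2 r=10: min(20,14)*8=112 best=112 *, r--
l=2 r=9: min(20,7)*7=49 best=112, r--

r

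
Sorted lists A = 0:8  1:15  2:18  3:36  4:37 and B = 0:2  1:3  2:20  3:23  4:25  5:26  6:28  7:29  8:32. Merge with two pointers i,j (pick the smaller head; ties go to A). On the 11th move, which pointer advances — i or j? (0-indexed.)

j

[i=0,j=0] A[i]=8>B[j]=2 take 2 → j++
[i=0,j=1] A[i]=8>B[j]=3 take 3 → j++
[i=0,j=2] A[i]=8<=B[j]=20 take 8 → i++
[i=1,j=2] A[i]=15<=B[j]=20 take 15 → i++
[i=2,j=2] A[i]=18<=B[j]=20 take 18 → i++
[i=3,j=2] A[i]=36>B[j]=20 take 20 → j++
[i=3,j=3] A[i]=36>B[j]=23 take 23 → j++
[i=3,j=4] A[i]=36>B[j]=25 take 25 → j++
[i=3,j=5] A[i]=36>B[j]=26 take 26 → j++
[i=3,j=6] A[i]=36>B[j]=28 take 28 → j++
[i=3,j=7] A[i]=36>B[j]=29 take 29 → j++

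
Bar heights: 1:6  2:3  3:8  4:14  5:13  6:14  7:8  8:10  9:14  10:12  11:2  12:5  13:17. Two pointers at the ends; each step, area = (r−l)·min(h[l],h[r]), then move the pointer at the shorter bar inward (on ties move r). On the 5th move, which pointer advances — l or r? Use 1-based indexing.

l

l=1 r=13: min(6,17)*12=72 best=72 *, l++
l=2 r=13: min(3,17)*11=33 best=72, l++
l=3 r=13: min(8,17)*10=80 best=80 *, l++
l=4 r=13: min(14,17)*9=126 best=126 *, l++
l=5 r=13: min(13,17)*8=104 best=126, l++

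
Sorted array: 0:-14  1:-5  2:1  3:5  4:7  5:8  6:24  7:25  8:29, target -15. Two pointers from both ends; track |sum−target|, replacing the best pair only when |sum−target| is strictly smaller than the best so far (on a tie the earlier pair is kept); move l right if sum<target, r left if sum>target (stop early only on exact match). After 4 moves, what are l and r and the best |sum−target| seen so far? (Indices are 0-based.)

l=0, r=4, best |Δ|=9

[0,8] -14+29=15 d=30 * → r--
[0,7] -14+25=11 d=26 * → r--
[0,6] -14+24=10 d=25 * → r--
[0,5] -14+8=-6 d=9 * → r--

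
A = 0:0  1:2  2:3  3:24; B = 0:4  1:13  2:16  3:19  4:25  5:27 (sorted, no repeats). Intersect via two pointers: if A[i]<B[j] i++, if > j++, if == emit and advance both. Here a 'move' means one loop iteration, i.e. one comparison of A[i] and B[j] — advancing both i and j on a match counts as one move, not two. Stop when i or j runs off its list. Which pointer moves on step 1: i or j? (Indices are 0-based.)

[i=0,j=0] 0<4 → i++

i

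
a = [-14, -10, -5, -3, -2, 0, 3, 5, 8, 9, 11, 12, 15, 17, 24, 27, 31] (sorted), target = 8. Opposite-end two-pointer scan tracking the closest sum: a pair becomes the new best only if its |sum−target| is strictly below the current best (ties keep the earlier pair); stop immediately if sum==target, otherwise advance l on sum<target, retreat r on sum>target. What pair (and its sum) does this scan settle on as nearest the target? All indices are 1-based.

pair (-3, 11) with sum 8 (|Δ|=0)

[1,17] -14+31=17 d=9 * → r--
[1,16] -14+27=13 d=5 * → r--
[1,15] -14+24=10 d=2 * → r--
[1,14] -14+17=3 d=5 → l++
[2,14] -10+17=7 d=1 * → l++
[3,14] -5+17=12 d=4 → r--
[3,13] -5+15=10 d=2 → r--
[3,12] -5+12=7 d=1 → l++
[4,12] -3+12=9 d=1 → r--
[4,11] -3+11=8 d=0 * → stop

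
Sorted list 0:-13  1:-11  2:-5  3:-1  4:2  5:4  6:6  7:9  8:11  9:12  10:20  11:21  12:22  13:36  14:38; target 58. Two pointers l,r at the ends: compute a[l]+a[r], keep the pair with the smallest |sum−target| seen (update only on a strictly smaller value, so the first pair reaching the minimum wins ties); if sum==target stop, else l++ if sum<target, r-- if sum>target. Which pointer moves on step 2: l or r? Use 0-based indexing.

l

[0,14] -13+38=25 d=33 * → l++
[1,14] -11+38=27 d=31 * → l++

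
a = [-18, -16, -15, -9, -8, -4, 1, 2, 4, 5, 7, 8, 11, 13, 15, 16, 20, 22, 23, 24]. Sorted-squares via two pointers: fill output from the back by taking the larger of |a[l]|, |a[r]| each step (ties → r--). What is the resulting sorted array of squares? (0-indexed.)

[0,19] |-18|<=|24| out[19]=576 → r--
[0,18] |-18|<=|23| out[18]=529 → r--
[0,17] |-18|<=|22| out[17]=484 → r--
[0,16] |-18|<=|20| out[16]=400 → r--
[0,15] |-18|>|16| out[15]=324 → l++
[1,15] |-16|<=|16| out[14]=256 → r--
[1,14] |-16|>|15| out[13]=256 → l++
[2,14] |-15|<=|15| out[12]=225 → r--
[2,13] |-15|>|13| out[11]=225 → l++
[3,13] |-9|<=|13| out[10]=169 → r--
[3,12] |-9|<=|11| out[9]=121 → r--
[3,11] |-9|>|8| out[8]=81 → l++
[4,11] |-8|<=|8| out[7]=64 → r--
[4,10] |-8|>|7| out[6]=64 → l++
[5,10] |-4|<=|7| out[5]=49 → r--
[5,9] |-4|<=|5| out[4]=25 → r--
[5,8] |-4|<=|4| out[3]=16 → r--
[5,7] |-4|>|2| out[2]=16 → l++
[6,7] |1|<=|2| out[1]=4 → r--
[6,6] |1|<=|1| out[0]=1 → r--

[1, 4, 16, 16, 25, 49, 64, 64, 81, 121, 169, 225, 225, 256, 256, 324, 400, 484, 529, 576]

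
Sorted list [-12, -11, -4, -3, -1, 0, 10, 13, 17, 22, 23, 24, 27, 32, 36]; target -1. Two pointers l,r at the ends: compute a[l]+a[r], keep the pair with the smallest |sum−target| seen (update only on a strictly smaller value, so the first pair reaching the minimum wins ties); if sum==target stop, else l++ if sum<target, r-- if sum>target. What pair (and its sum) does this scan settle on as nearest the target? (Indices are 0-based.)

l=0 r=14: -12+36=24 d=25 *, r--
l=0 r=13: -12+32=20 d=21 *, r--
l=0 r=12: -12+27=15 d=16 *, r--
l=0 r=11: -12+24=12 d=13 *, r--
l=0 r=10: -12+23=11 d=12 *, r--
l=0 r=9: -12+22=10 d=11 *, r--
l=0 r=8: -12+17=5 d=6 *, r--
l=0 r=7: -12+13=1 d=2 *, r--
l=0 r=6: -12+10=-2 d=1 *, l++
l=1 r=6: -11+10=-1 d=0 *, stop

pair (-11, 10) with sum -1 (|Δ|=0)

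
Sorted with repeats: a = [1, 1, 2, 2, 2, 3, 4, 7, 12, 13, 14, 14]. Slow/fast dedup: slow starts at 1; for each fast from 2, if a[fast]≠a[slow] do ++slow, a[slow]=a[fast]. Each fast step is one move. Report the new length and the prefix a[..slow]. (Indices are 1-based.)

length 8; prefix = [1, 2, 3, 4, 7, 12, 13, 14]

slow=1 fast=2: a[fast]=1=a[slow] dup, fast++
slow=1 fast=3: a[fast]=2≠a[slow]=1 write a[2]=2, slow++,fast++
slow=2 fast=4: a[fast]=2=a[slow] dup, fast++
slow=2 fast=5: a[fast]=2=a[slow] dup, fast++
slow=2 fast=6: a[fast]=3≠a[slow]=2 write a[3]=3, slow++,fast++
slow=3 fast=7: a[fast]=4≠a[slow]=3 write a[4]=4, slow++,fast++
slow=4 fast=8: a[fast]=7≠a[slow]=4 write a[5]=7, slow++,fast++
slow=5 fast=9: a[fast]=12≠a[slow]=7 write a[6]=12, slow++,fast++
slow=6 fast=10: a[fast]=13≠a[slow]=12 write a[7]=13, slow++,fast++
slow=7 fast=11: a[fast]=14≠a[slow]=13 write a[8]=14, slow++,fast++
slow=8 fast=12: a[fast]=14=a[slow] dup, fast++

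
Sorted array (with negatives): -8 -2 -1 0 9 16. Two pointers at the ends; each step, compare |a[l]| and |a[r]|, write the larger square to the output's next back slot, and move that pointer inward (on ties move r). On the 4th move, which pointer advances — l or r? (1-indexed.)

l

[1,6] |-8|<=|16| out[6]=256 → r--
[1,5] |-8|<=|9| out[5]=81 → r--
[1,4] |-8|>|0| out[4]=64 → l++
[2,4] |-2|>|0| out[3]=4 → l++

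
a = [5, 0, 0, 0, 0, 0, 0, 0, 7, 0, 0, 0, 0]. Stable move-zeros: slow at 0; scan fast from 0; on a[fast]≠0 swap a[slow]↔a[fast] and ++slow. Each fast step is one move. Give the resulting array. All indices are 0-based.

(s=0,f=0) a[fast]=5≠0 swap→a[0]=5 → slow++,fast++
(s=1,f=1) a[fast]=0 → fast++
(s=1,f=2) a[fast]=0 → fast++
(s=1,f=3) a[fast]=0 → fast++
(s=1,f=4) a[fast]=0 → fast++
(s=1,f=5) a[fast]=0 → fast++
(s=1,f=6) a[fast]=0 → fast++
(s=1,f=7) a[fast]=0 → fast++
(s=1,f=8) a[fast]=7≠0 swap→a[1]=7 → slow++,fast++
(s=2,f=9) a[fast]=0 → fast++
(s=2,f=10) a[fast]=0 → fast++
(s=2,f=11) a[fast]=0 → fast++
(s=2,f=12) a[fast]=0 → fast++

[5, 7, 0, 0, 0, 0, 0, 0, 0, 0, 0, 0, 0]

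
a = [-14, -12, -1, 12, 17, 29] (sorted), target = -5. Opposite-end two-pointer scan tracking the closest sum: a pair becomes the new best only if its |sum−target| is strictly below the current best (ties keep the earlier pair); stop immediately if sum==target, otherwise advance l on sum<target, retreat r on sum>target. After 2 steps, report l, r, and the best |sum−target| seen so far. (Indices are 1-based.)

l=1, r=4, best |Δ|=8

l=1 r=6: -14+29=15 d=20 *, r--
l=1 r=5: -14+17=3 d=8 *, r--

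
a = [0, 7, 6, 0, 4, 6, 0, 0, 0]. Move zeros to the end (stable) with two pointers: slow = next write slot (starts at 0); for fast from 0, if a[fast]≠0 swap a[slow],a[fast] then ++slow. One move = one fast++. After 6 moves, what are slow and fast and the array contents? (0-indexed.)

slow=4, fast=6, a=[7, 6, 4, 6, 0, 0, 0, 0, 0]

(s=0,f=0) a[fast]=0 → fast++
(s=0,f=1) a[fast]=7≠0 swap→a[0]=7 → slow++,fast++
(s=1,f=2) a[fast]=6≠0 swap→a[1]=6 → slow++,fast++
(s=2,f=3) a[fast]=0 → fast++
(s=2,f=4) a[fast]=4≠0 swap→a[2]=4 → slow++,fast++
(s=3,f=5) a[fast]=6≠0 swap→a[3]=6 → slow++,fast++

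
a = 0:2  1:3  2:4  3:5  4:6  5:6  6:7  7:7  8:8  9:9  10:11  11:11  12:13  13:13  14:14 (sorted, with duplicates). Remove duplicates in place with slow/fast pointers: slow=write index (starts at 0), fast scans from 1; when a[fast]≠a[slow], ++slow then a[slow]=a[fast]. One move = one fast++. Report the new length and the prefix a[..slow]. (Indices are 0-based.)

length 11; prefix = [2, 3, 4, 5, 6, 7, 8, 9, 11, 13, 14]

(s=0,f=1) a[fast]=3≠a[slow]=2 write a[1]=3 → slow++,fast++
(s=1,f=2) a[fast]=4≠a[slow]=3 write a[2]=4 → slow++,fast++
(s=2,f=3) a[fast]=5≠a[slow]=4 write a[3]=5 → slow++,fast++
(s=3,f=4) a[fast]=6≠a[slow]=5 write a[4]=6 → slow++,fast++
(s=4,f=5) a[fast]=6=a[slow] dup → fast++
(s=4,f=6) a[fast]=7≠a[slow]=6 write a[5]=7 → slow++,fast++
(s=5,f=7) a[fast]=7=a[slow] dup → fast++
(s=5,f=8) a[fast]=8≠a[slow]=7 write a[6]=8 → slow++,fast++
(s=6,f=9) a[fast]=9≠a[slow]=8 write a[7]=9 → slow++,fast++
(s=7,f=10) a[fast]=11≠a[slow]=9 write a[8]=11 → slow++,fast++
(s=8,f=11) a[fast]=11=a[slow] dup → fast++
(s=8,f=12) a[fast]=13≠a[slow]=11 write a[9]=13 → slow++,fast++
(s=9,f=13) a[fast]=13=a[slow] dup → fast++
(s=9,f=14) a[fast]=14≠a[slow]=13 write a[10]=14 → slow++,fast++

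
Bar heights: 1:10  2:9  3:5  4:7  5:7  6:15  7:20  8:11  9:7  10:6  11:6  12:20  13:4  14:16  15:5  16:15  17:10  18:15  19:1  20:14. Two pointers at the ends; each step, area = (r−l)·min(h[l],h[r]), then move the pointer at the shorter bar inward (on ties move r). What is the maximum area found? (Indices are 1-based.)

l=1 r=20: min(10,14)*19=190 best=190 *, l++
l=2 r=20: min(9,14)*18=162 best=190, l++
l=3 r=20: min(5,14)*17=85 best=190, l++
l=4 r=20: min(7,14)*16=112 best=190, l++
l=5 r=20: min(7,14)*15=105 best=190, l++
l=6 r=20: min(15,14)*14=196 best=196 *, r--
l=6 r=19: min(15,1)*13=13 best=196, r--
l=6 r=18: min(15,15)*12=180 best=196, r--
l=6 r=17: min(15,10)*11=110 best=196, r--
l=6 r=16: min(15,15)*10=150 best=196, r--
l=6 r=15: min(15,5)*9=45 best=196, r--
l=6 r=14: min(15,16)*8=120 best=196, l++
l=7 r=14: min(20,16)*7=112 best=196, r--
l=7 r=13: min(20,4)*6=24 best=196, r--
l=7 r=12: min(20,20)*5=100 best=196, r--
l=7 r=11: min(20,6)*4=24 best=196, r--
l=7 r=10: min(20,6)*3=18 best=196, r--
l=7 r=9: min(20,7)*2=14 best=196, r--
l=7 r=8: min(20,11)*1=11 best=196, r--

max area = 196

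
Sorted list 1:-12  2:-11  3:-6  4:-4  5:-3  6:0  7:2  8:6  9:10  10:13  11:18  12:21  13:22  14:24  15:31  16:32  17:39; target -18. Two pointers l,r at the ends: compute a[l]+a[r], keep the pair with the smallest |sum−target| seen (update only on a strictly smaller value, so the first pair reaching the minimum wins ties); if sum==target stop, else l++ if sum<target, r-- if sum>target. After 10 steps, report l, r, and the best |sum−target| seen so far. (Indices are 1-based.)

[1,17] -12+39=27 d=45 * → r--
[1,16] -12+32=20 d=38 * → r--
[1,15] -12+31=19 d=37 * → r--
[1,14] -12+24=12 d=30 * → r--
[1,13] -12+22=10 d=28 * → r--
[1,12] -12+21=9 d=27 * → r--
[1,11] -12+18=6 d=24 * → r--
[1,10] -12+13=1 d=19 * → r--
[1,9] -12+10=-2 d=16 * → r--
[1,8] -12+6=-6 d=12 * → r--

l=1, r=7, best |Δ|=12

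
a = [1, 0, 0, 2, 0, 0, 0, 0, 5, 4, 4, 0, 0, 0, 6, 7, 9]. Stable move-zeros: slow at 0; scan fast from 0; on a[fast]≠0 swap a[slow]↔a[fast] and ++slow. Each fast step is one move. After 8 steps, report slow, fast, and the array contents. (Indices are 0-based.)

slow=0 fast=0: a[fast]=1≠0 swap→a[0]=1, slow++,fast++
slow=1 fast=1: a[fast]=0, fast++
slow=1 fast=2: a[fast]=0, fast++
slow=1 fast=3: a[fast]=2≠0 swap→a[1]=2, slow++,fast++
slow=2 fast=4: a[fast]=0, fast++
slow=2 fast=5: a[fast]=0, fast++
slow=2 fast=6: a[fast]=0, fast++
slow=2 fast=7: a[fast]=0, fast++

slow=2, fast=8, a=[1, 2, 0, 0, 0, 0, 0, 0, 5, 4, 4, 0, 0, 0, 6, 7, 9]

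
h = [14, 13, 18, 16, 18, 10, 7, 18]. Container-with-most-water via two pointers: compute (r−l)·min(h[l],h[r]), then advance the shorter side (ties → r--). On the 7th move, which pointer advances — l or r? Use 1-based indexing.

r

l=1 r=8: min(14,18)*7=98 best=98 *, l++
l=2 r=8: min(13,18)*6=78 best=98, l++
l=3 r=8: min(18,18)*5=90 best=98, r--
l=3 r=7: min(18,7)*4=28 best=98, r--
l=3 r=6: min(18,10)*3=30 best=98, r--
l=3 r=5: min(18,18)*2=36 best=98, r--
l=3 r=4: min(18,16)*1=16 best=98, r--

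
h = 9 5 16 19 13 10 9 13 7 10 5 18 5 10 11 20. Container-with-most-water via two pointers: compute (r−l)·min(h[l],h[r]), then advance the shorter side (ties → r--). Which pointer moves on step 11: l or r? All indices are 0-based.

l

l=0 r=15: min(9,20)*15=135 best=135 *, l++
l=1 r=15: min(5,20)*14=70 best=135, l++
l=2 r=15: min(16,20)*13=208 best=208 *, l++
l=3 r=15: min(19,20)*12=228 best=228 *, l++
l=4 r=15: min(13,20)*11=143 best=228, l++
l=5 r=15: min(10,20)*10=100 best=228, l++
l=6 r=15: min(9,20)*9=81 best=228, l++
l=7 r=15: min(13,20)*8=104 best=228, l++
l=8 r=15: min(7,20)*7=49 best=228, l++
l=9 r=15: min(10,20)*6=60 best=228, l++
l=10 r=15: min(5,20)*5=25 best=228, l++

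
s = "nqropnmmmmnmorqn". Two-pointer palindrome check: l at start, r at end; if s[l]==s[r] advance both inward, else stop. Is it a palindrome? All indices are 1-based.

l=1 r=16: 'n'=='n', l++,r--
l=2 r=15: 'q'=='q', l++,r--
l=3 r=14: 'r'=='r', l++,r--
l=4 r=13: 'o'=='o', l++,r--
l=5 r=12: 'p'!='m', stop

not a palindrome (mismatch at 5,12)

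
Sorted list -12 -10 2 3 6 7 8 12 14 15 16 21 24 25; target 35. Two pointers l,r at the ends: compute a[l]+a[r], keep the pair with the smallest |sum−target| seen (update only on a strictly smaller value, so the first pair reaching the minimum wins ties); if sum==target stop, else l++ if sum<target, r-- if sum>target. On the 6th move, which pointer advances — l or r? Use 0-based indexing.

[0,13] -12+25=13 d=22 * → l++
[1,13] -10+25=15 d=20 * → l++
[2,13] 2+25=27 d=8 * → l++
[3,13] 3+25=28 d=7 * → l++
[4,13] 6+25=31 d=4 * → l++
[5,13] 7+25=32 d=3 * → l++

l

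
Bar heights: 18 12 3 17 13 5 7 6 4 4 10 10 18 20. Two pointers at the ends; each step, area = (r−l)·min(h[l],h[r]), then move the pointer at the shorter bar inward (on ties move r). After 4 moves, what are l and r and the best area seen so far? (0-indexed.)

l=4, r=13, best area=234

[0,13] min(18,20)*13=234 best=234 * → l++
[1,13] min(12,20)*12=144 best=234 → l++
[2,13] min(3,20)*11=33 best=234 → l++
[3,13] min(17,20)*10=170 best=234 → l++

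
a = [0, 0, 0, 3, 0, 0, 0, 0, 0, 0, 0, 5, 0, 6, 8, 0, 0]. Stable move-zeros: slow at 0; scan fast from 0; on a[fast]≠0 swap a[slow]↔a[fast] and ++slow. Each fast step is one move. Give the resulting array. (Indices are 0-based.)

[3, 5, 6, 8, 0, 0, 0, 0, 0, 0, 0, 0, 0, 0, 0, 0, 0]

slow=0 fast=0: a[fast]=0, fast++
slow=0 fast=1: a[fast]=0, fast++
slow=0 fast=2: a[fast]=0, fast++
slow=0 fast=3: a[fast]=3≠0 swap→a[0]=3, slow++,fast++
slow=1 fast=4: a[fast]=0, fast++
slow=1 fast=5: a[fast]=0, fast++
slow=1 fast=6: a[fast]=0, fast++
slow=1 fast=7: a[fast]=0, fast++
slow=1 fast=8: a[fast]=0, fast++
slow=1 fast=9: a[fast]=0, fast++
slow=1 fast=10: a[fast]=0, fast++
slow=1 fast=11: a[fast]=5≠0 swap→a[1]=5, slow++,fast++
slow=2 fast=12: a[fast]=0, fast++
slow=2 fast=13: a[fast]=6≠0 swap→a[2]=6, slow++,fast++
slow=3 fast=14: a[fast]=8≠0 swap→a[3]=8, slow++,fast++
slow=4 fast=15: a[fast]=0, fast++
slow=4 fast=16: a[fast]=0, fast++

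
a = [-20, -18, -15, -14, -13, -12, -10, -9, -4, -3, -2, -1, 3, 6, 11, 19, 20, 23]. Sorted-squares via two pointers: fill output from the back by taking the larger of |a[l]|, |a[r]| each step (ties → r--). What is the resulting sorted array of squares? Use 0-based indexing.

[0,17] |-20|<=|23| out[17]=529 → r--
[0,16] |-20|<=|20| out[16]=400 → r--
[0,15] |-20|>|19| out[15]=400 → l++
[1,15] |-18|<=|19| out[14]=361 → r--
[1,14] |-18|>|11| out[13]=324 → l++
[2,14] |-15|>|11| out[12]=225 → l++
[3,14] |-14|>|11| out[11]=196 → l++
[4,14] |-13|>|11| out[10]=169 → l++
[5,14] |-12|>|11| out[9]=144 → l++
[6,14] |-10|<=|11| out[8]=121 → r--
[6,13] |-10|>|6| out[7]=100 → l++
[7,13] |-9|>|6| out[6]=81 → l++
[8,13] |-4|<=|6| out[5]=36 → r--
[8,12] |-4|>|3| out[4]=16 → l++
[9,12] |-3|<=|3| out[3]=9 → r--
[9,11] |-3|>|-1| out[2]=9 → l++
[10,11] |-2|>|-1| out[1]=4 → l++
[11,11] |-1|<=|-1| out[0]=1 → r--

[1, 4, 9, 9, 16, 36, 81, 100, 121, 144, 169, 196, 225, 324, 361, 400, 400, 529]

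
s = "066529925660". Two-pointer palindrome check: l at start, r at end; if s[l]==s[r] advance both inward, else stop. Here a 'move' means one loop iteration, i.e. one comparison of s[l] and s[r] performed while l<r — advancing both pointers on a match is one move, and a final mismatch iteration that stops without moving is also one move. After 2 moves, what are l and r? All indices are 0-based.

[0,11] '0'=='0' → l++,r--
[1,10] '6'=='6' → l++,r--

l=2, r=9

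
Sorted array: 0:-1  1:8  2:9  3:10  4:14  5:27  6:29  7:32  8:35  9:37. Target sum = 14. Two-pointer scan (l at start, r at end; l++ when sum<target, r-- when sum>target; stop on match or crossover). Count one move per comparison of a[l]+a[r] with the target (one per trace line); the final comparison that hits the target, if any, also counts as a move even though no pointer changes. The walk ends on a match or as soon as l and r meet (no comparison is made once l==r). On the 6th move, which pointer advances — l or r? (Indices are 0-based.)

l

[0,9] -1+37=36 >14 → r--
[0,8] -1+35=34 >14 → r--
[0,7] -1+32=31 >14 → r--
[0,6] -1+29=28 >14 → r--
[0,5] -1+27=26 >14 → r--
[0,4] -1+14=13 <14 → l++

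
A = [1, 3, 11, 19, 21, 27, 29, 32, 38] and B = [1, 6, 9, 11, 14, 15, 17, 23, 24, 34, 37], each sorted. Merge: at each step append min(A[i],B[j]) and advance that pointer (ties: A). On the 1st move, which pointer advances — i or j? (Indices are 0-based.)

[i=0,j=0] A[i]=1<=B[j]=1 take 1 → i++

i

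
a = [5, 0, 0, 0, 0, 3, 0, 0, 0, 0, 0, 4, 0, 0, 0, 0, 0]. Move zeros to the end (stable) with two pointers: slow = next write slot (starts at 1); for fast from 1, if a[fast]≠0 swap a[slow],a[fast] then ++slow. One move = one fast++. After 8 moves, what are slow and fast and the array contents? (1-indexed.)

slow=1 fast=1: a[fast]=5≠0 swap→a[1]=5, slow++,fast++
slow=2 fast=2: a[fast]=0, fast++
slow=2 fast=3: a[fast]=0, fast++
slow=2 fast=4: a[fast]=0, fast++
slow=2 fast=5: a[fast]=0, fast++
slow=2 fast=6: a[fast]=3≠0 swap→a[2]=3, slow++,fast++
slow=3 fast=7: a[fast]=0, fast++
slow=3 fast=8: a[fast]=0, fast++

slow=3, fast=9, a=[5, 3, 0, 0, 0, 0, 0, 0, 0, 0, 0, 4, 0, 0, 0, 0, 0]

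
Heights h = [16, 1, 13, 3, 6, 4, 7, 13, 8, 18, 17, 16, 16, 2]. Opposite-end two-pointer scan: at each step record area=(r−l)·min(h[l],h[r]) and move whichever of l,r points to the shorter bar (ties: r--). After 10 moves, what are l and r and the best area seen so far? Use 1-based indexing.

l=8, r=11, best area=192

[1,14] min(16,2)*13=26 best=26 * → r--
[1,13] min(16,16)*12=192 best=192 * → r--
[1,12] min(16,16)*11=176 best=192 → r--
[1,11] min(16,17)*10=160 best=192 → l++
[2,11] min(1,17)*9=9 best=192 → l++
[3,11] min(13,17)*8=104 best=192 → l++
[4,11] min(3,17)*7=21 best=192 → l++
[5,11] min(6,17)*6=36 best=192 → l++
[6,11] min(4,17)*5=20 best=192 → l++
[7,11] min(7,17)*4=28 best=192 → l++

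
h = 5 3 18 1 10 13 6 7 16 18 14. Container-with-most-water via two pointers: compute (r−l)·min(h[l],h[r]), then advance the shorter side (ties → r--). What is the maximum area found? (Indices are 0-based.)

max area = 126

[0,10] min(5,14)*10=50 best=50 * → l++
[1,10] min(3,14)*9=27 best=50 → l++
[2,10] min(18,14)*8=112 best=112 * → r--
[2,9] min(18,18)*7=126 best=126 * → r--
[2,8] min(18,16)*6=96 best=126 → r--
[2,7] min(18,7)*5=35 best=126 → r--
[2,6] min(18,6)*4=24 best=126 → r--
[2,5] min(18,13)*3=39 best=126 → r--
[2,4] min(18,10)*2=20 best=126 → r--
[2,3] min(18,1)*1=1 best=126 → r--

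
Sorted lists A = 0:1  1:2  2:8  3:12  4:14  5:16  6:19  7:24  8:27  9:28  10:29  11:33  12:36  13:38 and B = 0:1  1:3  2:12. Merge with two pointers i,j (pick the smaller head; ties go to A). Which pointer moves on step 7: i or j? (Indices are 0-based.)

j

[i=0,j=0] A[i]=1<=B[j]=1 take 1 → i++
[i=1,j=0] A[i]=2>B[j]=1 take 1 → j++
[i=1,j=1] A[i]=2<=B[j]=3 take 2 → i++
[i=2,j=1] A[i]=8>B[j]=3 take 3 → j++
[i=2,j=2] A[i]=8<=B[j]=12 take 8 → i++
[i=3,j=2] A[i]=12<=B[j]=12 take 12 → i++
[i=4,j=2] A[i]=14>B[j]=12 take 12 → j++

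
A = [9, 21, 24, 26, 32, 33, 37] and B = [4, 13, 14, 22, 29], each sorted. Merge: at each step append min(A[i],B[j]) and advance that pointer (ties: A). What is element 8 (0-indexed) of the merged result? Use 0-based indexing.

merged[8] = 29

i=0 j=0: A[i]=9>B[j]=4 take 4, j++
i=0 j=1: A[i]=9<=B[j]=13 take 9, i++
i=1 j=1: A[i]=21>B[j]=13 take 13, j++
i=1 j=2: A[i]=21>B[j]=14 take 14, j++
i=1 j=3: A[i]=21<=B[j]=22 take 21, i++
i=2 j=3: A[i]=24>B[j]=22 take 22, j++
i=2 j=4: A[i]=24<=B[j]=29 take 24, i++
i=3 j=4: A[i]=26<=B[j]=29 take 26, i++
i=4 j=4: A[i]=32>B[j]=29 take 29, j++
i=4 j=5: B done, take A[i]=32, i++
i=5 j=5: B done, take A[i]=33, i++
i=6 j=5: B done, take A[i]=37, i++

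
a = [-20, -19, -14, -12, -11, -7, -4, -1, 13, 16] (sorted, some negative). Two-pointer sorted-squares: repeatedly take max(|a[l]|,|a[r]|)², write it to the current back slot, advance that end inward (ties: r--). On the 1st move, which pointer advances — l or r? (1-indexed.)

l=1 r=10: |-20|>|16| out[10]=400, l++

l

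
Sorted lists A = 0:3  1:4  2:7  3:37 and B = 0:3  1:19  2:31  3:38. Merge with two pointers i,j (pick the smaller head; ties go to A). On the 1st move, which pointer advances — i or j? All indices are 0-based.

i

i=0 j=0: A[i]=3<=B[j]=3 take 3, i++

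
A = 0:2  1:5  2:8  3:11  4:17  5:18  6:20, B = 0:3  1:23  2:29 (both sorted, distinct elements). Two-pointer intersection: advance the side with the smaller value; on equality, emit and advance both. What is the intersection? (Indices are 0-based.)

i=0 j=0: 2<3, i++
i=1 j=0: 5>3, j++
i=1 j=1: 5<23, i++
i=2 j=1: 8<23, i++
i=3 j=1: 11<23, i++
i=4 j=1: 17<23, i++
i=5 j=1: 18<23, i++
i=6 j=1: 20<23, i++

intersection = []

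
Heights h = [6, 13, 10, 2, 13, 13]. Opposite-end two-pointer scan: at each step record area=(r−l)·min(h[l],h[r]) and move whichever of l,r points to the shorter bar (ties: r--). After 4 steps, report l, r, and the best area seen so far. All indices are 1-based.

[1,6] min(6,13)*5=30 best=30 * → l++
[2,6] min(13,13)*4=52 best=52 * → r--
[2,5] min(13,13)*3=39 best=52 → r--
[2,4] min(13,2)*2=4 best=52 → r--

l=2, r=3, best area=52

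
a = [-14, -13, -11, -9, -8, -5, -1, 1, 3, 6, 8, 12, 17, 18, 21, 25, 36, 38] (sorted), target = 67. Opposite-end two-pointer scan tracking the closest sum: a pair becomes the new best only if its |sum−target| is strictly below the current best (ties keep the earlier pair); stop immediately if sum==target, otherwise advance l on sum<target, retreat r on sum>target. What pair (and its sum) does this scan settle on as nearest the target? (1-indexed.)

l=1 r=18: -14+38=24 d=43 *, l++
l=2 r=18: -13+38=25 d=42 *, l++
l=3 r=18: -11+38=27 d=40 *, l++
l=4 r=18: -9+38=29 d=38 *, l++
l=5 r=18: -8+38=30 d=37 *, l++
l=6 r=18: -5+38=33 d=34 *, l++
l=7 r=18: -1+38=37 d=30 *, l++
l=8 r=18: 1+38=39 d=28 *, l++
l=9 r=18: 3+38=41 d=26 *, l++
l=10 r=18: 6+38=44 d=23 *, l++
l=11 r=18: 8+38=46 d=21 *, l++
l=12 r=18: 12+38=50 d=17 *, l++
l=13 r=18: 17+38=55 d=12 *, l++
l=14 r=18: 18+38=56 d=11 *, l++
l=15 r=18: 21+38=59 d=8 *, l++
l=16 r=18: 25+38=63 d=4 *, l++
l=17 r=18: 36+38=74 d=7, r--

pair (25, 38) with sum 63 (|Δ|=4)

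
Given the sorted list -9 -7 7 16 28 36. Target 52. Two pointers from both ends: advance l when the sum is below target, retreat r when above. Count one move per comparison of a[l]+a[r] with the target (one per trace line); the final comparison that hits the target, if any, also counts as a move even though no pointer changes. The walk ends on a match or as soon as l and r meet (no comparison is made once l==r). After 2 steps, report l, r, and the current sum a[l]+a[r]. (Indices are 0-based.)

l=0 r=5: -9+36=27 <52, l++
l=1 r=5: -7+36=29 <52, l++

l=2, r=5, sum=43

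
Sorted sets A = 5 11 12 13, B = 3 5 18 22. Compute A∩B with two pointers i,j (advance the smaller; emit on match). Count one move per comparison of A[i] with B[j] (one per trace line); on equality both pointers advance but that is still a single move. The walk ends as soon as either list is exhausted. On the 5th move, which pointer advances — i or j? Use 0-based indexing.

i

[i=0,j=0] 5>3 → j++
[i=0,j=1] 5==5 emit → i++,j++
[i=1,j=2] 11<18 → i++
[i=2,j=2] 12<18 → i++
[i=3,j=2] 13<18 → i++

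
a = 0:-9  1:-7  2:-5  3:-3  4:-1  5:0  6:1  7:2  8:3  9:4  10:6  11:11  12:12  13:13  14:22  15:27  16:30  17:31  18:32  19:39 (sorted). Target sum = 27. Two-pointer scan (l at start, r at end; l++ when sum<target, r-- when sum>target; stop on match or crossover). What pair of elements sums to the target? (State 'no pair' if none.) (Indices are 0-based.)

(-5, 32)

l=0 r=19: -9+39=30 >27, r--
l=0 r=18: -9+32=23 <27, l++
l=1 r=18: -7+32=25 <27, l++
l=2 r=18: -5+32=27, found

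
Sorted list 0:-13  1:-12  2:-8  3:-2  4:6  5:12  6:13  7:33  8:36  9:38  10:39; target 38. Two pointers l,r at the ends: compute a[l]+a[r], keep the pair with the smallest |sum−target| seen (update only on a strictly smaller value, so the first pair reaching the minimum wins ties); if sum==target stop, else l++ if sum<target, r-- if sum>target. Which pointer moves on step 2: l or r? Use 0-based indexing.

l

[0,10] -13+39=26 d=12 * → l++
[1,10] -12+39=27 d=11 * → l++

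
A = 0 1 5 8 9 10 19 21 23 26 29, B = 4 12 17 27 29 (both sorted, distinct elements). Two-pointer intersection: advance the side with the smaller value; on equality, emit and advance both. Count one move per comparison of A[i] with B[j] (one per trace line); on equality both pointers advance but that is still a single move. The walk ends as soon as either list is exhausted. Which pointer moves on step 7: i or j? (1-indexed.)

i=1 j=1: 0<4, i++
i=2 j=1: 1<4, i++
i=3 j=1: 5>4, j++
i=3 j=2: 5<12, i++
i=4 j=2: 8<12, i++
i=5 j=2: 9<12, i++
i=6 j=2: 10<12, i++

i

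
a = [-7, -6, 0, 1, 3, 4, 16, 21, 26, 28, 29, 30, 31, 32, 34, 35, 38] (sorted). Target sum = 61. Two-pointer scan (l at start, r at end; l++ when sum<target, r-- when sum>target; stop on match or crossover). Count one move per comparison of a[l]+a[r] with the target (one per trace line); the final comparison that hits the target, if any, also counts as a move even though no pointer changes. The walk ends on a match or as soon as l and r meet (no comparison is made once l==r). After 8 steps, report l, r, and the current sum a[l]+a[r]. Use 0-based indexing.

[0,16] -7+38=31 <61 → l++
[1,16] -6+38=32 <61 → l++
[2,16] 0+38=38 <61 → l++
[3,16] 1+38=39 <61 → l++
[4,16] 3+38=41 <61 → l++
[5,16] 4+38=42 <61 → l++
[6,16] 16+38=54 <61 → l++
[7,16] 21+38=59 <61 → l++

l=8, r=16, sum=64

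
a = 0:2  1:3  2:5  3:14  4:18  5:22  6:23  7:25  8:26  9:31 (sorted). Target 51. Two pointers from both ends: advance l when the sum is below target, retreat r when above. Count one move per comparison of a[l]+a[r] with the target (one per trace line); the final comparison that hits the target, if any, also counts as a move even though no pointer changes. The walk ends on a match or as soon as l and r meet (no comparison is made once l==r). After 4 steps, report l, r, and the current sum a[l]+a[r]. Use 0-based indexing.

l=4, r=9, sum=49

l=0 r=9: 2+31=33 <51, l++
l=1 r=9: 3+31=34 <51, l++
l=2 r=9: 5+31=36 <51, l++
l=3 r=9: 14+31=45 <51, l++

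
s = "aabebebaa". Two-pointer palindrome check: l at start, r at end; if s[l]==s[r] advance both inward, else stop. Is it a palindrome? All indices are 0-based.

[0,8] 'a'=='a' → l++,r--
[1,7] 'a'=='a' → l++,r--
[2,6] 'b'=='b' → l++,r--
[3,5] 'e'=='e' → l++,r--

palindrome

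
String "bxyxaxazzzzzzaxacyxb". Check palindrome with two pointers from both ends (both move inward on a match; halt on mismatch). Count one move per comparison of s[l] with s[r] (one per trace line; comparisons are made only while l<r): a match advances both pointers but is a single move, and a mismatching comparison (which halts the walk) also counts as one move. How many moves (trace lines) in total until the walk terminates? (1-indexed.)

l=1 r=20: 'b'=='b', l++,r--
l=2 r=19: 'x'=='x', l++,r--
l=3 r=18: 'y'=='y', l++,r--
l=4 r=17: 'x'!='c', stop

4 moves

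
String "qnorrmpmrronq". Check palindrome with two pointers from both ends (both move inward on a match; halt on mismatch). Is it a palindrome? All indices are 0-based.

palindrome

[0,12] 'q'=='q' → l++,r--
[1,11] 'n'=='n' → l++,r--
[2,10] 'o'=='o' → l++,r--
[3,9] 'r'=='r' → l++,r--
[4,8] 'r'=='r' → l++,r--
[5,7] 'm'=='m' → l++,r--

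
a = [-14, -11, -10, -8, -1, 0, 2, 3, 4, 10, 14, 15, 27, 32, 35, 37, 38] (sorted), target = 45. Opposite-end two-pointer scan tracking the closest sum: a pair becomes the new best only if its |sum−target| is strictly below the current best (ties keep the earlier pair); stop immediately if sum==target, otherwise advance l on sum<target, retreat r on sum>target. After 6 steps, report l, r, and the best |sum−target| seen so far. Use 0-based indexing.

l=0 r=16: -14+38=24 d=21 *, l++
l=1 r=16: -11+38=27 d=18 *, l++
l=2 r=16: -10+38=28 d=17 *, l++
l=3 r=16: -8+38=30 d=15 *, l++
l=4 r=16: -1+38=37 d=8 *, l++
l=5 r=16: 0+38=38 d=7 *, l++

l=6, r=16, best |Δ|=7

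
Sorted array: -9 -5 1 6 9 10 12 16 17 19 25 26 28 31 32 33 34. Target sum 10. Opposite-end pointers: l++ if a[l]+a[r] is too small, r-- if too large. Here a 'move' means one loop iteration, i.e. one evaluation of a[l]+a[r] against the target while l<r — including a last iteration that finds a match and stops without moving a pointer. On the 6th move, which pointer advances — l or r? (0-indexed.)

l=0 r=16: -9+34=25 >10, r--
l=0 r=15: -9+33=24 >10, r--
l=0 r=14: -9+32=23 >10, r--
l=0 r=13: -9+31=22 >10, r--
l=0 r=12: -9+28=19 >10, r--
l=0 r=11: -9+26=17 >10, r--

r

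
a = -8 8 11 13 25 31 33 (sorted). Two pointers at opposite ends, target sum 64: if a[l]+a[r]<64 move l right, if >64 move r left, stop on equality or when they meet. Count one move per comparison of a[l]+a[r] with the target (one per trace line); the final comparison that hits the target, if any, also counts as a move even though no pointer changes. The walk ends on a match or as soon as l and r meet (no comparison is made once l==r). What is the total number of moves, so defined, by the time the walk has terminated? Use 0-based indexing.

[0,6] -8+33=25 <64 → l++
[1,6] 8+33=41 <64 → l++
[2,6] 11+33=44 <64 → l++
[3,6] 13+33=46 <64 → l++
[4,6] 25+33=58 <64 → l++
[5,6] 31+33=64 → found

6 moves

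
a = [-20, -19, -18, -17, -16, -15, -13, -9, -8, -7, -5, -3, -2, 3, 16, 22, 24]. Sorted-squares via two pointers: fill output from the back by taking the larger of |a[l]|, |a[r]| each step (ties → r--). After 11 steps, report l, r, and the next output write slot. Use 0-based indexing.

l=8, r=13, next write slot=5

l=0 r=16: |-20|<=|24| out[16]=576, r--
l=0 r=15: |-20|<=|22| out[15]=484, r--
l=0 r=14: |-20|>|16| out[14]=400, l++
l=1 r=14: |-19|>|16| out[13]=361, l++
l=2 r=14: |-18|>|16| out[12]=324, l++
l=3 r=14: |-17|>|16| out[11]=289, l++
l=4 r=14: |-16|<=|16| out[10]=256, r--
l=4 r=13: |-16|>|3| out[9]=256, l++
l=5 r=13: |-15|>|3| out[8]=225, l++
l=6 r=13: |-13|>|3| out[7]=169, l++
l=7 r=13: |-9|>|3| out[6]=81, l++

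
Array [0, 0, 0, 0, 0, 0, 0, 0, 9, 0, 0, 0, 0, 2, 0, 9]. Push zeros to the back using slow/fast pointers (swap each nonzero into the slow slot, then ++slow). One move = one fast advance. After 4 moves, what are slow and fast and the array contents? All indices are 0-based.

slow=0, fast=4, a=[0, 0, 0, 0, 0, 0, 0, 0, 9, 0, 0, 0, 0, 2, 0, 9]

slow=0 fast=0: a[fast]=0, fast++
slow=0 fast=1: a[fast]=0, fast++
slow=0 fast=2: a[fast]=0, fast++
slow=0 fast=3: a[fast]=0, fast++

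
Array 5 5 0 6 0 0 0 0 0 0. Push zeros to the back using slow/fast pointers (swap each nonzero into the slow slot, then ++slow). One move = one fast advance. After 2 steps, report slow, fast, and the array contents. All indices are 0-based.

(s=0,f=0) a[fast]=5≠0 swap→a[0]=5 → slow++,fast++
(s=1,f=1) a[fast]=5≠0 swap→a[1]=5 → slow++,fast++

slow=2, fast=2, a=[5, 5, 0, 6, 0, 0, 0, 0, 0, 0]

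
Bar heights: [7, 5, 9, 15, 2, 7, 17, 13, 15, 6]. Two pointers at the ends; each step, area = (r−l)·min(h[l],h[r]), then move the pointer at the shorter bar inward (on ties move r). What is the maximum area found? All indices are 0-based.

[0,9] min(7,6)*9=54 best=54 * → r--
[0,8] min(7,15)*8=56 best=56 * → l++
[1,8] min(5,15)*7=35 best=56 → l++
[2,8] min(9,15)*6=54 best=56 → l++
[3,8] min(15,15)*5=75 best=75 * → r--
[3,7] min(15,13)*4=52 best=75 → r--
[3,6] min(15,17)*3=45 best=75 → l++
[4,6] min(2,17)*2=4 best=75 → l++
[5,6] min(7,17)*1=7 best=75 → l++

max area = 75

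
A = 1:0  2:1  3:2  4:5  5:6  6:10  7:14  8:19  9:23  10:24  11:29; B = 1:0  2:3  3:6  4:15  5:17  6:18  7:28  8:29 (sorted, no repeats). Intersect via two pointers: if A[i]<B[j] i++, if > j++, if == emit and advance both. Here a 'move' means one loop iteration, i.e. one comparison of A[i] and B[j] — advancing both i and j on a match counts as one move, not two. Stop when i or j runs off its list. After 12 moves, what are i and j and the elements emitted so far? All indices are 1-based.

i=9, j=7, emitted=[0, 6]

[i=1,j=1] 0==0 emit → i++,j++
[i=2,j=2] 1<3 → i++
[i=3,j=2] 2<3 → i++
[i=4,j=2] 5>3 → j++
[i=4,j=3] 5<6 → i++
[i=5,j=3] 6==6 emit → i++,j++
[i=6,j=4] 10<15 → i++
[i=7,j=4] 14<15 → i++
[i=8,j=4] 19>15 → j++
[i=8,j=5] 19>17 → j++
[i=8,j=6] 19>18 → j++
[i=8,j=7] 19<28 → i++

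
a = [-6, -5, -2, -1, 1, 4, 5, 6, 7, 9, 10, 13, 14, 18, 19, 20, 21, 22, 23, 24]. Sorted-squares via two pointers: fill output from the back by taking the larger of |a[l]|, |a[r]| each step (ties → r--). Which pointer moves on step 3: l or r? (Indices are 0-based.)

r

[0,19] |-6|<=|24| out[19]=576 → r--
[0,18] |-6|<=|23| out[18]=529 → r--
[0,17] |-6|<=|22| out[17]=484 → r--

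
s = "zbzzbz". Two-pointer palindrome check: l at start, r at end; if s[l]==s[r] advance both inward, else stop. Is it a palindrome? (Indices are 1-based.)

palindrome

l=1 r=6: 'z'=='z', l++,r--
l=2 r=5: 'b'=='b', l++,r--
l=3 r=4: 'z'=='z', l++,r--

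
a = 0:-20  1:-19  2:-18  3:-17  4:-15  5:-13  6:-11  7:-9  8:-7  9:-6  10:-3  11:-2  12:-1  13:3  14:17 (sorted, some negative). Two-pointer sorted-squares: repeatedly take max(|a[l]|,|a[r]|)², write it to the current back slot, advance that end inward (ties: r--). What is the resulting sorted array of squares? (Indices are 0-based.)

l=0 r=14: |-20|>|17| out[14]=400, l++
l=1 r=14: |-19|>|17| out[13]=361, l++
l=2 r=14: |-18|>|17| out[12]=324, l++
l=3 r=14: |-17|<=|17| out[11]=289, r--
l=3 r=13: |-17|>|3| out[10]=289, l++
l=4 r=13: |-15|>|3| out[9]=225, l++
l=5 r=13: |-13|>|3| out[8]=169, l++
l=6 r=13: |-11|>|3| out[7]=121, l++
l=7 r=13: |-9|>|3| out[6]=81, l++
l=8 r=13: |-7|>|3| out[5]=49, l++
l=9 r=13: |-6|>|3| out[4]=36, l++
l=10 r=13: |-3|<=|3| out[3]=9, r--
l=10 r=12: |-3|>|-1| out[2]=9, l++
l=11 r=12: |-2|>|-1| out[1]=4, l++
l=12 r=12: |-1|<=|-1| out[0]=1, r--

[1, 4, 9, 9, 36, 49, 81, 121, 169, 225, 289, 289, 324, 361, 400]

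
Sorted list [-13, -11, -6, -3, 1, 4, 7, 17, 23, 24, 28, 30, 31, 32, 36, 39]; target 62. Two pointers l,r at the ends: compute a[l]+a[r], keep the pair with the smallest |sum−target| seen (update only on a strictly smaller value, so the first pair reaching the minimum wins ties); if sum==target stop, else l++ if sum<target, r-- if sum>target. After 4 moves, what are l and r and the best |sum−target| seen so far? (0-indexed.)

l=4, r=15, best |Δ|=26

l=0 r=15: -13+39=26 d=36 *, l++
l=1 r=15: -11+39=28 d=34 *, l++
l=2 r=15: -6+39=33 d=29 *, l++
l=3 r=15: -3+39=36 d=26 *, l++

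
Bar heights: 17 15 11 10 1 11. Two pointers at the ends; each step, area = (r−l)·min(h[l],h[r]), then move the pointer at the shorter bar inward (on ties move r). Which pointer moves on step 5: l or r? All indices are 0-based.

[0,5] min(17,11)*5=55 best=55 * → r--
[0,4] min(17,1)*4=4 best=55 → r--
[0,3] min(17,10)*3=30 best=55 → r--
[0,2] min(17,11)*2=22 best=55 → r--
[0,1] min(17,15)*1=15 best=55 → r--

r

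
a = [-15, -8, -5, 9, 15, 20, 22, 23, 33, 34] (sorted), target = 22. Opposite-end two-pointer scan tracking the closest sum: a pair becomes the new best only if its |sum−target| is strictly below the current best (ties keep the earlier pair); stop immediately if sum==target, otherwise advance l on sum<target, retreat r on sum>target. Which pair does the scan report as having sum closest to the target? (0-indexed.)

l=0 r=9: -15+34=19 d=3 *, l++
l=1 r=9: -8+34=26 d=4, r--
l=1 r=8: -8+33=25 d=3, r--
l=1 r=7: -8+23=15 d=7, l++
l=2 r=7: -5+23=18 d=4, l++
l=3 r=7: 9+23=32 d=10, r--
l=3 r=6: 9+22=31 d=9, r--
l=3 r=5: 9+20=29 d=7, r--
l=3 r=4: 9+15=24 d=2 *, r--

pair (9, 15) with sum 24 (|Δ|=2)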